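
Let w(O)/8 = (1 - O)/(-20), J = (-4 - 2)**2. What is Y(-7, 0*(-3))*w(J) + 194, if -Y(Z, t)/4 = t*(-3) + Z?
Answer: 586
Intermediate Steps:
J = 36 (J = (-6)**2 = 36)
Y(Z, t) = -4*Z + 12*t (Y(Z, t) = -4*(t*(-3) + Z) = -4*(-3*t + Z) = -4*(Z - 3*t) = -4*Z + 12*t)
w(O) = -2/5 + 2*O/5 (w(O) = 8*((1 - O)/(-20)) = 8*((1 - O)*(-1/20)) = 8*(-1/20 + O/20) = -2/5 + 2*O/5)
Y(-7, 0*(-3))*w(J) + 194 = (-4*(-7) + 12*(0*(-3)))*(-2/5 + (2/5)*36) + 194 = (28 + 12*0)*(-2/5 + 72/5) + 194 = (28 + 0)*14 + 194 = 28*14 + 194 = 392 + 194 = 586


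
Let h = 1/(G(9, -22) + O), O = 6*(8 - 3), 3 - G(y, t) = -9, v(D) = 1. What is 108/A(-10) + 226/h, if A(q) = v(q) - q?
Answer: 104520/11 ≈ 9501.8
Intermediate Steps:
G(y, t) = 12 (G(y, t) = 3 - 1*(-9) = 3 + 9 = 12)
O = 30 (O = 6*5 = 30)
h = 1/42 (h = 1/(12 + 30) = 1/42 ≈ 0.023810)
A(q) = 1 - q
108/A(-10) + 226/h = 108/(1 - 1*(-10)) + 226/(1/42) = 108/(1 + 10) + 226*42 = 108/11 + 9492 = 104520/11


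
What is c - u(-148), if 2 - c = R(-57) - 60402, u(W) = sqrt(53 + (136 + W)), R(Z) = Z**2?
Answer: 57155 - sqrt(41) ≈ 57149.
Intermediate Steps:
u(W) = sqrt(189 + W)
c = 57155 (c = 2 - ((-57)**2 - 60402) = 2 - (3249 - 60402) = 2 - 1*(-57153) = 2 + 57153 = 57155)
c - u(-148) = 57155 - sqrt(189 - 148) = 57155 - sqrt(41)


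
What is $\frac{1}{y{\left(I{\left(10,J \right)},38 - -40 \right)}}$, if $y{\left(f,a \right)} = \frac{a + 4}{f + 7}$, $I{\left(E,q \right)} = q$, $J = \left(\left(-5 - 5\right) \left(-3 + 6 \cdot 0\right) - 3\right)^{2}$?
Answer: $\frac{368}{41} \approx 8.9756$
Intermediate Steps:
$J = 729$ ($J = \left(- 10 \left(-3 + 0\right) - 3\right)^{2} = \left(\left(-10\right) \left(-3\right) - 3\right)^{2} = \left(30 - 3\right)^{2} = 27^{2} = 729$)
$y{\left(f,a \right)} = \frac{4 + a}{7 + f}$
$\frac{1}{y{\left(I{\left(10,J \right)},38 - -40 \right)}} = \frac{1}{\frac{1}{7 + 729} \left(4 + \left(38 - -40\right)\right)} = \frac{1}{\frac{1}{736} \left(4 + \left(38 + 40\right)\right)} = \frac{1}{\frac{1}{736} \left(4 + 78\right)} = \frac{1}{\frac{1}{736} \cdot 82} = \frac{1}{\frac{41}{368}} = \frac{368}{41}$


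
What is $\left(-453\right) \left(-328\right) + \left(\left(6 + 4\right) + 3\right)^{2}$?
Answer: $148753$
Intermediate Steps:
$\left(-453\right) \left(-328\right) + \left(\left(6 + 4\right) + 3\right)^{2} = 148584 + \left(10 + 3\right)^{2} = 148584 + 13^{2} = 148584 + 169 = 148753$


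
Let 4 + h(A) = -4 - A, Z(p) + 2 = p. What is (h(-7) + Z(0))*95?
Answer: -285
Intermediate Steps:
Z(p) = -2 + p
h(A) = -8 - A (h(A) = -4 + (-4 - A) = -8 - A)
(h(-7) + Z(0))*95 = ((-8 - 1*(-7)) + (-2 + 0))*95 = ((-8 + 7) - 2)*95 = (-1 - 2)*95 = -3*95 = -285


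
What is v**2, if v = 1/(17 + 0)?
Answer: 1/289 ≈ 0.0034602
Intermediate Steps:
v = 1/17 ≈ 0.058824
v**2 = (1/17)**2 = 1/289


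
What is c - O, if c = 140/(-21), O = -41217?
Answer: 123631/3 ≈ 41210.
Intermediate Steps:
c = -20/3 (c = -1/21*140 = -20/3 ≈ -6.6667)
c - O = -20/3 - 1*(-41217) = -20/3 + 41217 = 123631/3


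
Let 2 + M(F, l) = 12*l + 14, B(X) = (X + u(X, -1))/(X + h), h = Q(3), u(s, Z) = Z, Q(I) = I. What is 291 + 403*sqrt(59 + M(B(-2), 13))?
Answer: 291 + 403*sqrt(227) ≈ 6362.8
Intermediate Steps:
h = 3
B(X) = (-1 + X)/(3 + X) (B(X) = (X - 1)/(X + 3) = (-1 + X)/(3 + X))
M(F, l) = 12 + 12*l (M(F, l) = -2 + (12*l + 14) = -2 + (14 + 12*l) = 12 + 12*l)
291 + 403*sqrt(59 + M(B(-2), 13)) = 291 + 403*sqrt(59 + (12 + 12*13)) = 291 + 403*sqrt(59 + (12 + 156)) = 291 + 403*sqrt(59 + 168) = 291 + 403*sqrt(227)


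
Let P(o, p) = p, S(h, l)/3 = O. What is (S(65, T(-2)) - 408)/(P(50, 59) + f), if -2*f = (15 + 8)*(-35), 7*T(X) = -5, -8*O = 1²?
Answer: -3267/3692 ≈ -0.88489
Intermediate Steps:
O = -⅛ (O = -⅛*1² = -⅛*1 = -⅛ ≈ -0.12500)
T(X) = -5/7 (T(X) = (⅐)*(-5) = -5/7)
S(h, l) = -3/8 (S(h, l) = 3*(-⅛) = -3/8)
f = 805/2 (f = -(15 + 8)*(-35)/2 = -23*(-35)/2 = -½*(-805) = 805/2 ≈ 402.50)
(S(65, T(-2)) - 408)/(P(50, 59) + f) = (-3/8 - 408)/(59 + 805/2) = -3267/(8*923/2) = -3267/8*2/923 = -3267/3692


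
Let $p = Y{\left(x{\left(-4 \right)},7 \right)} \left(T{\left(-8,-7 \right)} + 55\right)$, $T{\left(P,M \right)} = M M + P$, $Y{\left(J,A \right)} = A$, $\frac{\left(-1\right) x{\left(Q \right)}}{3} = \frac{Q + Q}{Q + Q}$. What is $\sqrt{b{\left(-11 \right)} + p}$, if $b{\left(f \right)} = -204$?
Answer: $6 \sqrt{13} \approx 21.633$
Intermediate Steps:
$x{\left(Q \right)} = -3$ ($x{\left(Q \right)} = - 3 \frac{Q + Q}{Q + Q} = - 3 \frac{2 Q}{2 Q} = - 3 \cdot 2 Q \frac{1}{2 Q} = \left(-3\right) 1 = -3$)
$T{\left(P,M \right)} = P + M^{2}$ ($T{\left(P,M \right)} = M^{2} + P = P + M^{2}$)
$p = 672$ ($p = 7 \left(\left(-8 + \left(-7\right)^{2}\right) + 55\right) = 7 \left(\left(-8 + 49\right) + 55\right) = 7 \left(41 + 55\right) = 7 \cdot 96 = 672$)
$\sqrt{b{\left(-11 \right)} + p} = \sqrt{-204 + 672} = \sqrt{468} = 6 \sqrt{13}$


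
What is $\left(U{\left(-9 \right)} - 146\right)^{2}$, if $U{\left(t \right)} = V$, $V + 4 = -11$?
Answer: $25921$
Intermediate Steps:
$V = -15$ ($V = -4 - 11 = -15$)
$U{\left(t \right)} = -15$
$\left(U{\left(-9 \right)} - 146\right)^{2} = \left(-15 - 146\right)^{2} = \left(-161\right)^{2} = 25921$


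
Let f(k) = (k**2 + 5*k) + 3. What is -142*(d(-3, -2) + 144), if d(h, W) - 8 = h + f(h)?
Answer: -20732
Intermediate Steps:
f(k) = 3 + k**2 + 5*k
d(h, W) = 11 + h**2 + 6*h (d(h, W) = 8 + (h + (3 + h**2 + 5*h)) = 8 + (3 + h**2 + 6*h) = 11 + h**2 + 6*h)
-142*(d(-3, -2) + 144) = -142*((11 + (-3)**2 + 6*(-3)) + 144) = -142*((11 + 9 - 18) + 144) = -142*(2 + 144) = -142*146 = -20732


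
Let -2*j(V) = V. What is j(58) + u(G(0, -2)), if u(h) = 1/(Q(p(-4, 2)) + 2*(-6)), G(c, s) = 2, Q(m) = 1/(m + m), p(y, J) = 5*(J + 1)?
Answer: -10441/359 ≈ -29.084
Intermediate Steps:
p(y, J) = 5 + 5*J (p(y, J) = 5*(1 + J) = 5 + 5*J)
Q(m) = 1/(2*m)
j(V) = -V/2
u(h) = -30/359 (u(h) = 1/(1/(2*(5 + 5*2)) + 2*(-6)) = 1/(1/(2*(5 + 10)) - 12) = 1/((½)/15 - 12) = 1/((½)*(1/15) - 12) = 1/(1/30 - 12) = 1/(-359/30) = -30/359)
j(58) + u(G(0, -2)) = -½*58 - 30/359 = -29 - 30/359 = -10441/359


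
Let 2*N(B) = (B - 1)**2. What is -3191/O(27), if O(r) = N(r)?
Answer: -3191/338 ≈ -9.4408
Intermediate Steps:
N(B) = (-1 + B)**2/2 (N(B) = (B - 1)**2/2 = (-1 + B)**2/2)
O(r) = (-1 + r)**2/2
-3191/O(27) = -3191*2/(-1 + 27)**2 = -3191/((1/2)*26**2) = -3191/((1/2)*676) = -3191/338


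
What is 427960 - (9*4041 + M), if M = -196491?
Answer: 588082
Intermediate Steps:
427960 - (9*4041 + M) = 427960 - (9*4041 - 196491) = 427960 - (36369 - 196491) = 427960 - 1*(-160122) = 427960 + 160122 = 588082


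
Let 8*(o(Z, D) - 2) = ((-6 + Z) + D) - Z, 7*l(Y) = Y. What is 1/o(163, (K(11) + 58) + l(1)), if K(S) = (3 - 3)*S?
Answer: 56/477 ≈ 0.11740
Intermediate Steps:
l(Y) = Y/7
K(S) = 0 (K(S) = 0*S = 0)
o(Z, D) = 5/4 + D/8 (o(Z, D) = 2 + (((-6 + Z) + D) - Z)/8 = 2 + ((-6 + D + Z) - Z)/8 = 2 + (-6 + D)/8 = 2 + (-¾ + D/8) = 5/4 + D/8)
1/o(163, (K(11) + 58) + l(1)) = 1/(5/4 + ((0 + 58) + (⅐)*1)/8) = 1/(5/4 + (58 + ⅐)/8) = 1/(5/4 + (⅛)*(407/7)) = 1/(5/4 + 407/56) = 1/(477/56) = 56/477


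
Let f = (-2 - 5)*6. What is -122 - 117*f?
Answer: 4792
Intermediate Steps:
f = -42 (f = -7*6 = -42)
-122 - 117*f = -122 - 117*(-42) = -122 + 4914 = 4792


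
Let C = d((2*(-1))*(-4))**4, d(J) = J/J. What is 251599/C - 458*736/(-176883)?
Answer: 44503923005/176883 ≈ 2.5160e+5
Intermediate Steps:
d(J) = 1
C = 1 (C = 1**4 = 1)
251599/C - 458*736/(-176883) = 251599/1 - 458*736/(-176883) = 251599*1 - 337088*(-1/176883) = 251599 + 337088/176883 = 44503923005/176883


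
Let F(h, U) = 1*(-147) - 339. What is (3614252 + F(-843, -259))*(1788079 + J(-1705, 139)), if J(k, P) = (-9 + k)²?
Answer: 17078206395250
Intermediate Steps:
F(h, U) = -486 (F(h, U) = -147 - 339 = -486)
(3614252 + F(-843, -259))*(1788079 + J(-1705, 139)) = (3614252 - 486)*(1788079 + (-9 - 1705)²) = 3613766*(1788079 + (-1714)²) = 3613766*(1788079 + 2937796) = 3613766*4725875 = 17078206395250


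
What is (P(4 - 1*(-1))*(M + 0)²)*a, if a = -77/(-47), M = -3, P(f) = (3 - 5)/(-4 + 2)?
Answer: 693/47 ≈ 14.745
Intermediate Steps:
P(f) = 1 (P(f) = -2/(-2) = -2*(-½) = 1)
a = 77/47 (a = -77*(-1/47) = 77/47 ≈ 1.6383)
(P(4 - 1*(-1))*(M + 0)²)*a = (1*(-3 + 0)²)*(77/47) = (1*(-3)²)*(77/47) = (1*9)*(77/47) = 9*(77/47) = 693/47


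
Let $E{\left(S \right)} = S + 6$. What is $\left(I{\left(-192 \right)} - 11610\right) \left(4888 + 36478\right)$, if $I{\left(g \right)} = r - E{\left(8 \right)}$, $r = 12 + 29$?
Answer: $-479142378$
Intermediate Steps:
$E{\left(S \right)} = 6 + S$
$r = 41$
$I{\left(g \right)} = 27$ ($I{\left(g \right)} = 41 - \left(6 + 8\right) = 41 - 14 = 27$)
$\left(I{\left(-192 \right)} - 11610\right) \left(4888 + 36478\right) = \left(27 - 11610\right) \left(4888 + 36478\right) = \left(-11583\right) 41366 = -479142378$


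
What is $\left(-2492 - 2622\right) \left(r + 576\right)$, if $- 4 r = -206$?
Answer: $-3209035$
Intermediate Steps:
$r = \frac{103}{2}$ ($r = \left(- \frac{1}{4}\right) \left(-206\right) = \frac{103}{2} \approx 51.5$)
$\left(-2492 - 2622\right) \left(r + 576\right) = \left(-2492 - 2622\right) \left(\frac{103}{2} + 576\right) = \left(-5114\right) \frac{1255}{2} = -3209035$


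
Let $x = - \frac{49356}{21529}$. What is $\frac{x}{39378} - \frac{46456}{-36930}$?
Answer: $\frac{3281844348466}{2609008980555} \approx 1.2579$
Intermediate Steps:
$x = - \frac{49356}{21529}$ ($x = \left(-49356\right) \frac{1}{21529} = - \frac{49356}{21529} \approx -2.2925$)
$\frac{x}{39378} - \frac{46456}{-36930} = - \frac{49356}{21529 \cdot 39378} - \frac{46456}{-36930} = \left(- \frac{49356}{21529}\right) \frac{1}{39378} - - \frac{23228}{18465} = - \frac{8226}{141294827} + \frac{23228}{18465} = \frac{3281844348466}{2609008980555}$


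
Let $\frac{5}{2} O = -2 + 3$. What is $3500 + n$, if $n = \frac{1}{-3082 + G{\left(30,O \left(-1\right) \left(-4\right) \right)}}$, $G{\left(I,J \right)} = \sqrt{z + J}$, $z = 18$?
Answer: $\frac{83113655795}{23746761} - \frac{7 \sqrt{10}}{47493522} \approx 3500.0$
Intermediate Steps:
$O = \frac{2}{5}$ ($O = \frac{2 \left(-2 + 3\right)}{5} = \frac{2}{5} \cdot 1 = \frac{2}{5} \approx 0.4$)
$G{\left(I,J \right)} = \sqrt{18 + J}$
$n = \frac{1}{-3082 + \frac{7 \sqrt{10}}{5}}$ ($n = \frac{1}{-3082 + \sqrt{18 + \frac{2}{5} \left(-1\right) \left(-4\right)}} = \frac{1}{-3082 + \sqrt{18 - - \frac{8}{5}}} = \frac{1}{-3082 + \sqrt{18 + \frac{8}{5}}} = \frac{1}{-3082 + \sqrt{\frac{98}{5}}} = \frac{1}{-3082 + \frac{7 \sqrt{10}}{5}} \approx -0.00032493$)
$3500 + n = 3500 - \left(\frac{7705}{23746761} + \frac{7 \sqrt{10}}{47493522}\right) = \frac{83113655795}{23746761} - \frac{7 \sqrt{10}}{47493522}$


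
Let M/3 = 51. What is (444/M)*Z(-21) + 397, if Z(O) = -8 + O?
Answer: 15955/51 ≈ 312.84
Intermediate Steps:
M = 153 (M = 3*51 = 153)
(444/M)*Z(-21) + 397 = (444/153)*(-8 - 21) + 397 = (444*(1/153))*(-29) + 397 = (148/51)*(-29) + 397 = -4292/51 + 397 = 15955/51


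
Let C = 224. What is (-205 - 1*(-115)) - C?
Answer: -314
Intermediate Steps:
(-205 - 1*(-115)) - C = (-205 - 1*(-115)) - 1*224 = (-205 + 115) - 224 = -90 - 224 = -314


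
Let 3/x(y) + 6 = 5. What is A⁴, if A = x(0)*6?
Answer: 104976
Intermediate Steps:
x(y) = -3 (x(y) = 3/(-6 + 5) = 3/(-1) = 3*(-1) = -3)
A = -18 (A = -3*6 = -18)
A⁴ = (-18)⁴ = 104976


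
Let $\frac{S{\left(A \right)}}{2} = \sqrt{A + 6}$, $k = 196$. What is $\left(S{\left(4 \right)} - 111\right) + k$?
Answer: $85 + 2 \sqrt{10} \approx 91.325$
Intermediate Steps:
$S{\left(A \right)} = 2 \sqrt{6 + A}$ ($S{\left(A \right)} = 2 \sqrt{A + 6} = 2 \sqrt{6 + A}$)
$\left(S{\left(4 \right)} - 111\right) + k = \left(2 \sqrt{6 + 4} - 111\right) + 196 = \left(2 \sqrt{10} - 111\right) + 196 = \left(-111 + 2 \sqrt{10}\right) + 196 = 85 + 2 \sqrt{10}$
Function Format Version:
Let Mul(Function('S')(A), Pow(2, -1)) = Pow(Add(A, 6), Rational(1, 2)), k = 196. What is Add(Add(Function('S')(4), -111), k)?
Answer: Add(85, Mul(2, Pow(10, Rational(1, 2)))) ≈ 91.325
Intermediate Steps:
Function('S')(A) = Mul(2, Pow(Add(6, A), Rational(1, 2))) (Function('S')(A) = Mul(2, Pow(Add(A, 6), Rational(1, 2))) = Mul(2, Pow(Add(6, A), Rational(1, 2))))
Add(Add(Function('S')(4), -111), k) = Add(Add(Mul(2, Pow(Add(6, 4), Rational(1, 2))), -111), 196) = Add(Add(Mul(2, Pow(10, Rational(1, 2))), -111), 196) = Add(Add(-111, Mul(2, Pow(10, Rational(1, 2)))), 196) = Add(85, Mul(2, Pow(10, Rational(1, 2))))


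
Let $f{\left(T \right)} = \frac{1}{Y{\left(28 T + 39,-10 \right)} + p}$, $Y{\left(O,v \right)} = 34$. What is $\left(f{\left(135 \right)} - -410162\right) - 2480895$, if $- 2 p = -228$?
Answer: $- \frac{306468483}{148} \approx -2.0707 \cdot 10^{6}$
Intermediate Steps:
$p = 114$ ($p = \left(- \frac{1}{2}\right) \left(-228\right) = 114$)
$f{\left(T \right)} = \frac{1}{148}$ ($f{\left(T \right)} = \frac{1}{34 + 114} = \frac{1}{148}$)
$\left(f{\left(135 \right)} - -410162\right) - 2480895 = \left(\frac{1}{148} - -410162\right) - 2480895 = \left(\frac{1}{148} + \left(-694 + 410856\right)\right) - 2480895 = \left(\frac{1}{148} + 410162\right) - 2480895 = \frac{60703977}{148} - 2480895 = - \frac{306468483}{148}$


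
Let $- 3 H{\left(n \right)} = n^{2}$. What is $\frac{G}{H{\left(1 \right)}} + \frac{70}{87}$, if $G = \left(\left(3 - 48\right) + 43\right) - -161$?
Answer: $- \frac{41429}{87} \approx -476.2$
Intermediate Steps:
$H{\left(n \right)} = - \frac{n^{2}}{3}$
$G = 159$ ($G = \left(-45 + 43\right) + 161 = -2 + 161 = 159$)
$\frac{G}{H{\left(1 \right)}} + \frac{70}{87} = \frac{159}{\left(- \frac{1}{3}\right) 1^{2}} + \frac{70}{87} = \frac{159}{\left(- \frac{1}{3}\right) 1} + 70 \cdot \frac{1}{87} = \frac{159}{- \frac{1}{3}} + \frac{70}{87} = 159 \left(-3\right) + \frac{70}{87} = -477 + \frac{70}{87} = - \frac{41429}{87}$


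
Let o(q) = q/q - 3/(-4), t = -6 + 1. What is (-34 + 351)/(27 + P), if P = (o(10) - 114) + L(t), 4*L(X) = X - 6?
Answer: -317/88 ≈ -3.6023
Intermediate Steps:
t = -5
o(q) = 7/4 (o(q) = 1 - 3*(-¼) = 1 + ¾ = 7/4)
L(X) = -3/2 + X/4 (L(X) = (X - 6)/4 = (-6 + X)/4 = -3/2 + X/4)
P = -115 (P = (7/4 - 114) + (-3/2 + (¼)*(-5)) = -449/4 + (-3/2 - 5/4) = -449/4 - 11/4 = -115)
(-34 + 351)/(27 + P) = (-34 + 351)/(27 - 115) = 317/(-88) = 317*(-1/88) = -317/88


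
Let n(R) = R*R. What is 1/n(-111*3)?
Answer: 1/110889 ≈ 9.0180e-6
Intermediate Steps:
n(R) = R**2
1/n(-111*3) = 1/((-111*3)**2) = 1/((-333)**2) = 1/110889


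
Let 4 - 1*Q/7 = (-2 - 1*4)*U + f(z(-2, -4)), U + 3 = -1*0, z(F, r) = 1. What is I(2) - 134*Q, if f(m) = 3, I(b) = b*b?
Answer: 15950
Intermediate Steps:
I(b) = b²
U = -3 (U = -3 - 1*0 = -3 + 0 = -3)
Q = -119 (Q = 28 - 7*((-2 - 1*4)*(-3) + 3) = 28 - 7*((-2 - 4)*(-3) + 3) = 28 - 7*(-6*(-3) + 3) = 28 - 7*(18 + 3) = 28 - 7*21 = 28 - 147 = -119)
I(2) - 134*Q = 2² - 134*(-119) = 4 + 15946 = 15950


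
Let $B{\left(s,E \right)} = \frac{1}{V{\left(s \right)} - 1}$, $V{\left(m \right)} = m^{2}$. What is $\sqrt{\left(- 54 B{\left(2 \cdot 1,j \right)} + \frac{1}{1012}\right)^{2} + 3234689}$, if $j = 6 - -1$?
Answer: $\frac{\sqrt{3313119117441}}{1012} \approx 1798.6$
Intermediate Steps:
$j = 7$ ($j = 6 + 1 = 7$)
$B{\left(s,E \right)} = \frac{1}{-1 + s^{2}}$ ($B{\left(s,E \right)} = \frac{1}{s^{2} - 1} = \frac{1}{-1 + s^{2}}$)
$\sqrt{\left(- 54 B{\left(2 \cdot 1,j \right)} + \frac{1}{1012}\right)^{2} + 3234689} = \sqrt{\left(- \frac{54}{-1 + \left(2 \cdot 1\right)^{2}} + \frac{1}{1012}\right)^{2} + 3234689} = \sqrt{\left(- \frac{54}{-1 + 2^{2}} + \frac{1}{1012}\right)^{2} + 3234689} = \sqrt{\left(- \frac{54}{-1 + 4} + \frac{1}{1012}\right)^{2} + 3234689} = \sqrt{\left(- \frac{54}{3} + \frac{1}{1012}\right)^{2} + 3234689} = \sqrt{\left(\left(-54\right) \frac{1}{3} + \frac{1}{1012}\right)^{2} + 3234689} = \sqrt{\left(-18 + \frac{1}{1012}\right)^{2} + 3234689} = \sqrt{\left(- \frac{18215}{1012}\right)^{2} + 3234689} = \sqrt{\frac{331786225}{1024144} + 3234689} = \sqrt{\frac{3313119117441}{1024144}} = \frac{\sqrt{3313119117441}}{1012}$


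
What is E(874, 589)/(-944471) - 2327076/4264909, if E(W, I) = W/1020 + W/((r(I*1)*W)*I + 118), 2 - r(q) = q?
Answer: -23833046100958291841/43679537670762634080 ≈ -0.54563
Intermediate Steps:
r(q) = 2 - q
E(W, I) = W/1020 + W/(118 + I*W*(2 - I)) (E(W, I) = W/1020 + W/(((2 - I)*W)*I + 118) = W*(1/1020) + W/(((2 - I)*W)*I + 118) = W/1020 + W/((W*(2 - I))*I + 118) = W/1020 + W/(I*W*(2 - I) + 118) = W/1020 + W/(118 + I*W*(2 - I)))
E(874, 589)/(-944471) - 2327076/4264909 = ((1/1020)*874*(-1138 + 589*874*(-2 + 589))/(-118 + 589*874*(-2 + 589)))/(-944471) - 2327076/4264909 = ((1/1020)*874*(-1138 + 589*874*587)/(-118 + 589*874*587))*(-1/944471) - 2327076*1/4264909 = ((1/1020)*874*(-1138 + 302179382)/(-118 + 302179382))*(-1/944471) - 2327076/4264909 = ((1/1020)*874*302178244/302179264)*(-1/944471) - 2327076/4264909 = ((1/1020)*874*(1/302179264)*302178244)*(-1/944471) - 2327076/4264909 = (33012973157/38527856160)*(-1/944471) - 2327076/4264909 = -1737524903/1915181201857440 - 2327076/4264909 = -23833046100958291841/43679537670762634080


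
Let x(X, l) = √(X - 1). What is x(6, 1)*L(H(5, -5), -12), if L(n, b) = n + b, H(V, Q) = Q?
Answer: -17*√5 ≈ -38.013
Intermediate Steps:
x(X, l) = √(-1 + X)
L(n, b) = b + n
x(6, 1)*L(H(5, -5), -12) = √(-1 + 6)*(-12 - 5) = √5*(-17) = -17*√5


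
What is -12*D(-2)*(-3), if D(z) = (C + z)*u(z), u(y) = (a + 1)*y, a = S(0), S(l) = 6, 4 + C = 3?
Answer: 1512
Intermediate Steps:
C = -1 (C = -4 + 3 = -1)
a = 6
u(y) = 7*y (u(y) = (6 + 1)*y = 7*y)
D(z) = 7*z*(-1 + z) (D(z) = (-1 + z)*(7*z) = 7*z*(-1 + z))
-12*D(-2)*(-3) = -84*(-2)*(-1 - 2)*(-3) = -84*(-2)*(-3)*(-3) = -12*42*(-3) = -504*(-3) = 1512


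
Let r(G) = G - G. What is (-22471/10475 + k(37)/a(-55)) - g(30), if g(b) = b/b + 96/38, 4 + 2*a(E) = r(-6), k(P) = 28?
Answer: -3915124/199025 ≈ -19.672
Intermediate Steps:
r(G) = 0
a(E) = -2 (a(E) = -2 + (½)*0 = -2 + 0 = -2)
g(b) = 67/19 (g(b) = 1 + 96*(1/38) = 1 + 48/19 = 67/19)
(-22471/10475 + k(37)/a(-55)) - g(30) = (-22471/10475 + 28/(-2)) - 1*67/19 = (-22471*1/10475 + 28*(-½)) - 67/19 = (-22471/10475 - 14) - 67/19 = -169121/10475 - 67/19 = -3915124/199025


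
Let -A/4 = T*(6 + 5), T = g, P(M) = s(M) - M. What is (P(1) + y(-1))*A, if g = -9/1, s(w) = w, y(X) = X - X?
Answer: 0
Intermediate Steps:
y(X) = 0
P(M) = 0 (P(M) = M - M = 0)
g = -9 (g = -9*1 = -9)
T = -9
A = 396 (A = -(-36)*(6 + 5) = -(-36)*11 = -4*(-99) = 396)
(P(1) + y(-1))*A = (0 + 0)*396 = 0*396 = 0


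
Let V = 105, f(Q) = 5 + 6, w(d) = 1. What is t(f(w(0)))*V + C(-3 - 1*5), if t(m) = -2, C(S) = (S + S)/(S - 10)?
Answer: -1882/9 ≈ -209.11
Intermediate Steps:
f(Q) = 11
C(S) = 2*S/(-10 + S) (C(S) = (2*S)/(-10 + S) = 2*S/(-10 + S))
t(f(w(0)))*V + C(-3 - 1*5) = -2*105 + 2*(-3 - 1*5)/(-10 + (-3 - 1*5)) = -210 + 2*(-3 - 5)/(-10 + (-3 - 5)) = -210 + 2*(-8)/(-10 - 8) = -210 + 2*(-8)/(-18) = -210 + 2*(-8)*(-1/18) = -210 + 8/9 = -1882/9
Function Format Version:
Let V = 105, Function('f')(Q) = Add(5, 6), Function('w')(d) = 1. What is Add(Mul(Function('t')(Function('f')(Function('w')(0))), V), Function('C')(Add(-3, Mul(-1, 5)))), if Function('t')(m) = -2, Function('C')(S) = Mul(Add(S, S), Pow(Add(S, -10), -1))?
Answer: Rational(-1882, 9) ≈ -209.11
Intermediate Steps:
Function('f')(Q) = 11
Function('C')(S) = Mul(2, S, Pow(Add(-10, S), -1)) (Function('C')(S) = Mul(Mul(2, S), Pow(Add(-10, S), -1)) = Mul(2, S, Pow(Add(-10, S), -1)))
Add(Mul(Function('t')(Function('f')(Function('w')(0))), V), Function('C')(Add(-3, Mul(-1, 5)))) = Add(Mul(-2, 105), Mul(2, Add(-3, Mul(-1, 5)), Pow(Add(-10, Add(-3, Mul(-1, 5))), -1))) = Add(-210, Mul(2, Add(-3, -5), Pow(Add(-10, Add(-3, -5)), -1))) = Add(-210, Mul(2, -8, Pow(Add(-10, -8), -1))) = Add(-210, Mul(2, -8, Pow(-18, -1))) = Add(-210, Mul(2, -8, Rational(-1, 18))) = Add(-210, Rational(8, 9)) = Rational(-1882, 9)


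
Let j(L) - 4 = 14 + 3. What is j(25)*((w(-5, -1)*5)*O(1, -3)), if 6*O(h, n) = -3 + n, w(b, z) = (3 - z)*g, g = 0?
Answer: 0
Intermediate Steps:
w(b, z) = 0 (w(b, z) = (3 - z)*0 = 0)
j(L) = 21 (j(L) = 4 + (14 + 3) = 4 + 17 = 21)
O(h, n) = -½ + n/6 (O(h, n) = (-3 + n)/6 = -½ + n/6)
j(25)*((w(-5, -1)*5)*O(1, -3)) = 21*((0*5)*(-½ + (⅙)*(-3))) = 21*(0*(-½ - ½)) = 21*(0*(-1)) = 21*0 = 0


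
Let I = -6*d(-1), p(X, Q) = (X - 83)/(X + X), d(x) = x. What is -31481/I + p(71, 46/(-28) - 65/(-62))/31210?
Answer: -34879531373/6647730 ≈ -5246.8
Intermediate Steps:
p(X, Q) = (-83 + X)/(2*X) (p(X, Q) = (-83 + X)/((2*X)) = (-83 + X)*(1/(2*X)) = (-83 + X)/(2*X))
I = 6 (I = -6*(-1) = 6)
-31481/I + p(71, 46/(-28) - 65/(-62))/31210 = -31481/6 + ((½)*(-83 + 71)/71)/31210 = -31481*⅙ + ((½)*(1/71)*(-12))*(1/31210) = -31481/6 - 6/71*1/31210 = -31481/6 - 3/1107955 = -34879531373/6647730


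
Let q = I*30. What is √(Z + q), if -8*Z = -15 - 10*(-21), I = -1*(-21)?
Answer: √9690/4 ≈ 24.609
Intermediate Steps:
I = 21
Z = -195/8 (Z = -(-15 - 10*(-21))/8 = -(-15 + 210)/8 = -⅛*195 = -195/8 ≈ -24.375)
q = 630 (q = 21*30 = 630)
√(Z + q) = √(-195/8 + 630) = √(4845/8) = √9690/4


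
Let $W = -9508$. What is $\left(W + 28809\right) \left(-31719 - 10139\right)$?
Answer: $-807901258$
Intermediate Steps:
$\left(W + 28809\right) \left(-31719 - 10139\right) = \left(-9508 + 28809\right) \left(-31719 - 10139\right) = 19301 \left(-41858\right) = -807901258$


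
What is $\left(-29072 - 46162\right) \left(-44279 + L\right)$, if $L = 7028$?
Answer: $2802541734$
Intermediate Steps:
$\left(-29072 - 46162\right) \left(-44279 + L\right) = \left(-29072 - 46162\right) \left(-44279 + 7028\right) = \left(-75234\right) \left(-37251\right) = 2802541734$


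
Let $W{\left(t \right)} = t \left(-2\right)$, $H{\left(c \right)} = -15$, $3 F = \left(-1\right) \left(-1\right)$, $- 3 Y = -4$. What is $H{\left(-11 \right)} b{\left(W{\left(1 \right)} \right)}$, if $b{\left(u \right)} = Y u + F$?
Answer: $35$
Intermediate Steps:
$Y = \frac{4}{3}$ ($Y = \left(- \frac{1}{3}\right) \left(-4\right) = \frac{4}{3} \approx 1.3333$)
$F = \frac{1}{3}$ ($F = \frac{\left(-1\right) \left(-1\right)}{3} = \frac{1}{3} \cdot 1 = \frac{1}{3} \approx 0.33333$)
$W{\left(t \right)} = - 2 t$
$b{\left(u \right)} = \frac{1}{3} + \frac{4 u}{3}$ ($b{\left(u \right)} = \frac{4 u}{3} + \frac{1}{3} = \frac{1}{3} + \frac{4 u}{3}$)
$H{\left(-11 \right)} b{\left(W{\left(1 \right)} \right)} = - 15 \left(\frac{1}{3} + \frac{4 \left(\left(-2\right) 1\right)}{3}\right) = - 15 \left(\frac{1}{3} + \frac{4}{3} \left(-2\right)\right) = - 15 \left(\frac{1}{3} - \frac{8}{3}\right) = \left(-15\right) \left(- \frac{7}{3}\right) = 35$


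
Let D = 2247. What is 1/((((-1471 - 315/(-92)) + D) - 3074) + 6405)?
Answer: 92/378159 ≈ 0.00024328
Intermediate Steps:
1/((((-1471 - 315/(-92)) + D) - 3074) + 6405) = 1/((((-1471 - 315/(-92)) + 2247) - 3074) + 6405) = 1/((((-1471 - 315*(-1)/92) + 2247) - 3074) + 6405) = 1/((((-1471 - 1*(-315/92)) + 2247) - 3074) + 6405) = 1/((((-1471 + 315/92) + 2247) - 3074) + 6405) = 1/(((-135017/92 + 2247) - 3074) + 6405) = 1/((71707/92 - 3074) + 6405) = 1/(-211101/92 + 6405) = 1/(378159/92) = 92/378159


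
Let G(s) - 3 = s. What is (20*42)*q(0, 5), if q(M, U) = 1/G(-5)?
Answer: -420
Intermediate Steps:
G(s) = 3 + s
q(M, U) = -1/2 (q(M, U) = 1/(3 - 5) = 1/(-2) = -1/2)
(20*42)*q(0, 5) = (20*42)*(-1/2) = 840*(-1/2) = -420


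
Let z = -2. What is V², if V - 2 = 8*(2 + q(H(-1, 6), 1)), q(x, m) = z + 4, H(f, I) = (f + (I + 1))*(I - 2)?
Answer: 1156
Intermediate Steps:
H(f, I) = (-2 + I)*(1 + I + f) (H(f, I) = (f + (1 + I))*(-2 + I) = (1 + I + f)*(-2 + I) = (-2 + I)*(1 + I + f))
q(x, m) = 2 (q(x, m) = -2 + 4 = 2)
V = 34 (V = 2 + 8*(2 + 2) = 2 + 8*4 = 2 + 32 = 34)
V² = 34² = 1156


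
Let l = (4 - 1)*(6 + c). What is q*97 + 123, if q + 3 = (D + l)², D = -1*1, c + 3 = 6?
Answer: 65404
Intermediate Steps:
c = 3 (c = -3 + 6 = 3)
D = -1
l = 27 (l = (4 - 1)*(6 + 3) = 3*9 = 27)
q = 673 (q = -3 + (-1 + 27)² = -3 + 26² = -3 + 676 = 673)
q*97 + 123 = 673*97 + 123 = 65281 + 123 = 65404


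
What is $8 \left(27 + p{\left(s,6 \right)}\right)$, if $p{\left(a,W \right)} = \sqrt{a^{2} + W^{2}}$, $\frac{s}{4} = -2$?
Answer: $296$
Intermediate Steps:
$s = -8$ ($s = 4 \left(-2\right) = -8$)
$p{\left(a,W \right)} = \sqrt{W^{2} + a^{2}}$
$8 \left(27 + p{\left(s,6 \right)}\right) = 8 \left(27 + \sqrt{6^{2} + \left(-8\right)^{2}}\right) = 8 \left(27 + \sqrt{36 + 64}\right) = 8 \left(27 + \sqrt{100}\right) = 8 \left(27 + 10\right) = 8 \cdot 37 = 296$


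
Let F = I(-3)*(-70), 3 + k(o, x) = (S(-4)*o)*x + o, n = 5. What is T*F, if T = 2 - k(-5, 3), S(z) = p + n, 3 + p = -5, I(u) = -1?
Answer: -2450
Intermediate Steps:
p = -8 (p = -3 - 5 = -8)
S(z) = -3 (S(z) = -8 + 5 = -3)
k(o, x) = -3 + o - 3*o*x (k(o, x) = -3 + ((-3*o)*x + o) = -3 + (-3*o*x + o) = -3 + (o - 3*o*x) = -3 + o - 3*o*x)
F = 70 (F = -1*(-70) = 70)
T = -35 (T = 2 - (-3 - 5 - 3*(-5)*3) = 2 - (-3 - 5 + 45) = 2 - 1*37 = 2 - 37 = -35)
T*F = -35*70 = -2450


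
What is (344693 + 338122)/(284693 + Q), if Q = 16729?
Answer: 227605/100474 ≈ 2.2653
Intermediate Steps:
(344693 + 338122)/(284693 + Q) = (344693 + 338122)/(284693 + 16729) = 682815/301422 = 682815*(1/301422) = 227605/100474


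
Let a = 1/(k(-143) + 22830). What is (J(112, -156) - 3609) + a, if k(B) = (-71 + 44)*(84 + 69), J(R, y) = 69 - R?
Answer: -68288747/18699 ≈ -3652.0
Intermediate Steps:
k(B) = -4131 (k(B) = -27*153 = -4131)
a = 1/18699 (a = 1/(-4131 + 22830) = 1/18699 ≈ 5.3479e-5)
(J(112, -156) - 3609) + a = ((69 - 1*112) - 3609) + 1/18699 = ((69 - 112) - 3609) + 1/18699 = (-43 - 3609) + 1/18699 = -3652 + 1/18699 = -68288747/18699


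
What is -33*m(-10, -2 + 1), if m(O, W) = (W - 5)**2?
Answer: -1188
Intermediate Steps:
m(O, W) = (-5 + W)**2
-33*m(-10, -2 + 1) = -33*(-5 + (-2 + 1))**2 = -33*(-5 - 1)**2 = -33*(-6)**2 = -33*36 = -1188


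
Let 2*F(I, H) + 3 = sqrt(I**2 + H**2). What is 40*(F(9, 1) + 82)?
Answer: 3220 + 20*sqrt(82) ≈ 3401.1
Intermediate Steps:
F(I, H) = -3/2 + sqrt(H**2 + I**2)/2 (F(I, H) = -3/2 + sqrt(I**2 + H**2)/2 = -3/2 + sqrt(H**2 + I**2)/2)
40*(F(9, 1) + 82) = 40*((-3/2 + sqrt(1**2 + 9**2)/2) + 82) = 40*((-3/2 + sqrt(1 + 81)/2) + 82) = 40*((-3/2 + sqrt(82)/2) + 82) = 40*(161/2 + sqrt(82)/2) = 3220 + 20*sqrt(82)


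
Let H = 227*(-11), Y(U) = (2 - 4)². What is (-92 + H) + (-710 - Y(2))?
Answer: -3303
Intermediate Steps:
Y(U) = 4 (Y(U) = (-2)² = 4)
H = -2497
(-92 + H) + (-710 - Y(2)) = (-92 - 2497) + (-710 - 1*4) = -2589 + (-710 - 4) = -2589 - 714 = -3303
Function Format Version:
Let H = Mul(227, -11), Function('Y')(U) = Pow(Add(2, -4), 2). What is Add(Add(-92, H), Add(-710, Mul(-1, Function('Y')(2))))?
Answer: -3303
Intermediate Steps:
Function('Y')(U) = 4 (Function('Y')(U) = Pow(-2, 2) = 4)
H = -2497
Add(Add(-92, H), Add(-710, Mul(-1, Function('Y')(2)))) = Add(Add(-92, -2497), Add(-710, Mul(-1, 4))) = Add(-2589, Add(-710, -4)) = Add(-2589, -714) = -3303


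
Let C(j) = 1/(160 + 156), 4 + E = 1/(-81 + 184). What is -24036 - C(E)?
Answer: -7595377/316 ≈ -24036.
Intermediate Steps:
E = -411/103 (E = -4 + 1/(-81 + 184) = -4 + 1/103 = -411/103 ≈ -3.9903)
C(j) = 1/316
-24036 - C(E) = -24036 - 1*1/316 = -24036 - 1/316 = -7595377/316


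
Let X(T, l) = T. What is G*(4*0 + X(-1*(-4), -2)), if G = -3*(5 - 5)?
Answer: 0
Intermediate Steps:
G = 0 (G = -3*0 = 0)
G*(4*0 + X(-1*(-4), -2)) = 0*(4*0 - 1*(-4)) = 0*(0 + 4) = 0*4 = 0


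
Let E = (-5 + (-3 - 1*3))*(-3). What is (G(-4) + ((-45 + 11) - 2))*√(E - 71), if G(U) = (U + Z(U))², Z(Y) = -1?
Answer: -11*I*√38 ≈ -67.809*I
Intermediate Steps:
G(U) = (-1 + U)² (G(U) = (U - 1)² = (-1 + U)²)
E = 33 (E = (-5 + (-3 - 3))*(-3) = (-5 - 6)*(-3) = -11*(-3) = 33)
(G(-4) + ((-45 + 11) - 2))*√(E - 71) = ((-1 - 4)² + ((-45 + 11) - 2))*√(33 - 71) = ((-5)² + (-34 - 2))*√(-38) = (25 - 36)*(I*√38) = -11*I*√38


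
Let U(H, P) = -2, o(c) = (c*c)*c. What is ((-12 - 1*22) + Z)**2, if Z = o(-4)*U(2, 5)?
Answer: 8836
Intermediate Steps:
o(c) = c**3 (o(c) = c**2*c = c**3)
Z = 128 (Z = (-4)**3*(-2) = -64*(-2) = 128)
((-12 - 1*22) + Z)**2 = ((-12 - 1*22) + 128)**2 = ((-12 - 22) + 128)**2 = (-34 + 128)**2 = 94**2 = 8836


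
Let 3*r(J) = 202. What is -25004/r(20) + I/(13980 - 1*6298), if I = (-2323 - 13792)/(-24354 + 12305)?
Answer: -3471569409893/9348602218 ≈ -371.35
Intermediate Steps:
r(J) = 202/3 (r(J) = (⅓)*202 = 202/3)
I = 16115/12049 (I = -16115/(-12049) = -16115*(-1/12049) = 16115/12049 ≈ 1.3375)
-25004/r(20) + I/(13980 - 1*6298) = -25004/202/3 + 16115/(12049*(13980 - 1*6298)) = -25004*3/202 + 16115/(12049*(13980 - 6298)) = -37506/101 + (16115/12049)/7682 = -37506/101 + (16115/12049)*(1/7682) = -37506/101 + 16115/92560418 = -3471569409893/9348602218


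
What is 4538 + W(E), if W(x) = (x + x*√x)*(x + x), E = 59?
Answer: 11500 + 6962*√59 ≈ 64976.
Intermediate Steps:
W(x) = 2*x*(x + x^(3/2)) (W(x) = (x + x^(3/2))*(2*x) = 2*x*(x + x^(3/2)))
4538 + W(E) = 4538 + (2*59² + 2*59^(5/2)) = 4538 + (2*3481 + 2*(3481*√59)) = 4538 + (6962 + 6962*√59) = 11500 + 6962*√59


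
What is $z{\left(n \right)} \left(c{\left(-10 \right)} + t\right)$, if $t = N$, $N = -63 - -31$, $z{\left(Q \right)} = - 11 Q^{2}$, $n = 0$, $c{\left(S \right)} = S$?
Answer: $0$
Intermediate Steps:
$N = -32$ ($N = -63 + 31 = -32$)
$t = -32$
$z{\left(n \right)} \left(c{\left(-10 \right)} + t\right) = - 11 \cdot 0^{2} \left(-10 - 32\right) = \left(-11\right) 0 \left(-42\right) = 0 \left(-42\right) = 0$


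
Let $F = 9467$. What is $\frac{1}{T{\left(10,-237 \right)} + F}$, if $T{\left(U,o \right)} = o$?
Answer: $\frac{1}{9230} \approx 0.00010834$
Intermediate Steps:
$\frac{1}{T{\left(10,-237 \right)} + F} = \frac{1}{-237 + 9467} = \frac{1}{9230}$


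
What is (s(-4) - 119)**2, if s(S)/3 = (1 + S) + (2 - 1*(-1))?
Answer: 14161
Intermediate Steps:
s(S) = 12 + 3*S (s(S) = 3*((1 + S) + (2 - 1*(-1))) = 3*((1 + S) + (2 + 1)) = 3*((1 + S) + 3) = 3*(4 + S) = 12 + 3*S)
(s(-4) - 119)**2 = ((12 + 3*(-4)) - 119)**2 = ((12 - 12) - 119)**2 = (0 - 119)**2 = (-119)**2 = 14161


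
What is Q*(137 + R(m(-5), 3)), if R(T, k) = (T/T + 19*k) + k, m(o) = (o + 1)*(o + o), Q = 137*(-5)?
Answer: -135630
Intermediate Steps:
Q = -685
m(o) = 2*o*(1 + o) (m(o) = (1 + o)*(2*o) = 2*o*(1 + o))
R(T, k) = 1 + 20*k (R(T, k) = (1 + 19*k) + k = 1 + 20*k)
Q*(137 + R(m(-5), 3)) = -685*(137 + (1 + 20*3)) = -685*(137 + (1 + 60)) = -685*(137 + 61) = -685*198 = -135630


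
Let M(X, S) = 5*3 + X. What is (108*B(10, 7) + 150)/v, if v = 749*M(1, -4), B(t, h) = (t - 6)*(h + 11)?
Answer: 3963/5992 ≈ 0.66138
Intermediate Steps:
B(t, h) = (-6 + t)*(11 + h)
M(X, S) = 15 + X
v = 11984 (v = 749*(15 + 1) = 749*16 = 11984)
(108*B(10, 7) + 150)/v = (108*(-66 - 6*7 + 11*10 + 7*10) + 150)/11984 = (108*(-66 - 42 + 110 + 70) + 150)*(1/11984) = (108*72 + 150)*(1/11984) = (7776 + 150)*(1/11984) = 7926*(1/11984) = 3963/5992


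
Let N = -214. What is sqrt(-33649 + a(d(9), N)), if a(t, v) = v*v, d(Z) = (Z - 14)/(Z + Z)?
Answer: sqrt(12147) ≈ 110.21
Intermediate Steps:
d(Z) = (-14 + Z)/(2*Z) (d(Z) = (-14 + Z)/((2*Z)) = (-14 + Z)*(1/(2*Z)) = (-14 + Z)/(2*Z))
a(t, v) = v**2
sqrt(-33649 + a(d(9), N)) = sqrt(-33649 + (-214)**2) = sqrt(-33649 + 45796) = sqrt(12147)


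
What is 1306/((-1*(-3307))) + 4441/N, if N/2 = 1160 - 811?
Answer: 15597975/2308286 ≈ 6.7574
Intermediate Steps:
N = 698 (N = 2*(1160 - 811) = 2*349 = 698)
1306/((-1*(-3307))) + 4441/N = 1306/((-1*(-3307))) + 4441/698 = 1306/3307 + 4441*(1/698) = 1306*(1/3307) + 4441/698 = 1306/3307 + 4441/698 = 15597975/2308286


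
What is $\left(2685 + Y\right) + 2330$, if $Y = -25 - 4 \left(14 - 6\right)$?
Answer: $4958$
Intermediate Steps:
$Y = -57$ ($Y = -25 - 4 \left(14 - 6\right) = -25 - 32 = -57$)
$\left(2685 + Y\right) + 2330 = \left(2685 - 57\right) + 2330 = 2628 + 2330 = 4958$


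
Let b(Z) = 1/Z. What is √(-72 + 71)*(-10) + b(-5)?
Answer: -⅕ - 10*I ≈ -0.2 - 10.0*I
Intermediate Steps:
√(-72 + 71)*(-10) + b(-5) = √(-72 + 71)*(-10) + 1/(-5) = √(-1)*(-10) - ⅕ = I*(-10) - ⅕ = -10*I - ⅕ = -⅕ - 10*I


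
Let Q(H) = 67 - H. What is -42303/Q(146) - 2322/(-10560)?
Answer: 74483853/139040 ≈ 535.70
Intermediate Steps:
-42303/Q(146) - 2322/(-10560) = -42303/(67 - 1*146) - 2322/(-10560) = -42303/(67 - 146) - 2322*(-1/10560) = -42303/(-79) + 387/1760 = -42303*(-1/79) + 387/1760 = 42303/79 + 387/1760 = 74483853/139040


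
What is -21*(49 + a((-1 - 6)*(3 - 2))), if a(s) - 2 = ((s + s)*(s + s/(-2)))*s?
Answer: 6132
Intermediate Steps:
a(s) = 2 + s**3 (a(s) = 2 + ((s + s)*(s + s/(-2)))*s = 2 + ((2*s)*(s + s*(-1/2)))*s = 2 + ((2*s)*(s - s/2))*s = 2 + ((2*s)*(s/2))*s = 2 + s**2*s = 2 + s**3)
-21*(49 + a((-1 - 6)*(3 - 2))) = -21*(49 + (2 + ((-1 - 6)*(3 - 2))**3)) = -21*(49 + (2 + (-7*1)**3)) = -21*(49 + (2 + (-7)**3)) = -21*(49 + (2 - 343)) = -21*(49 - 341) = -21*(-292) = 6132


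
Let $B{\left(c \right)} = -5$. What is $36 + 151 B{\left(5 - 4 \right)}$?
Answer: $-719$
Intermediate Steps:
$36 + 151 B{\left(5 - 4 \right)} = 36 + 151 \left(-5\right) = 36 - 755 = -719$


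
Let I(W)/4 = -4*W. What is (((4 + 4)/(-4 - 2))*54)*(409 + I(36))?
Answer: 12024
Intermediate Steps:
I(W) = -16*W (I(W) = 4*(-4*W) = -16*W)
(((4 + 4)/(-4 - 2))*54)*(409 + I(36)) = (((4 + 4)/(-4 - 2))*54)*(409 - 16*36) = ((8/(-6))*54)*(409 - 576) = ((8*(-⅙))*54)*(-167) = -4/3*54*(-167) = -72*(-167) = 12024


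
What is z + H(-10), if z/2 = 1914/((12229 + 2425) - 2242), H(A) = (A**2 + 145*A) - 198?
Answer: -165603/107 ≈ -1547.7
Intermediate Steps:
H(A) = -198 + A**2 + 145*A
z = 33/107 (z = 2*(1914/((12229 + 2425) - 2242)) = 2*(1914/(14654 - 2242)) = 2*(1914/12412) = 2*(1914*(1/12412)) = 2*(33/214) = 33/107 ≈ 0.30841)
z + H(-10) = 33/107 + (-198 + (-10)**2 + 145*(-10)) = 33/107 + (-198 + 100 - 1450) = 33/107 - 1548 = -165603/107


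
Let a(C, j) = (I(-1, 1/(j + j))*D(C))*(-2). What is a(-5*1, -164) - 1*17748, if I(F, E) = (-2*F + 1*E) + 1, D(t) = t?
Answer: -2905757/164 ≈ -17718.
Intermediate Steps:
I(F, E) = 1 + E - 2*F (I(F, E) = (-2*F + E) + 1 = (E - 2*F) + 1 = 1 + E - 2*F)
a(C, j) = -2*C*(3 + 1/(2*j)) (a(C, j) = ((1 + 1/(j + j) - 2*(-1))*C)*(-2) = ((1 + 1/(2*j) + 2)*C)*(-2) = ((3 + 1/(2*j))*C)*(-2) = (C*(3 + 1/(2*j)))*(-2) = -2*C*(3 + 1/(2*j)))
a(-5*1, -164) - 1*17748 = (-(-30) - 1*(-5*1)/(-164)) - 1*17748 = (-6*(-5) - 1*(-5)*(-1/164)) - 17748 = (30 - 5/164) - 17748 = 4915/164 - 17748 = -2905757/164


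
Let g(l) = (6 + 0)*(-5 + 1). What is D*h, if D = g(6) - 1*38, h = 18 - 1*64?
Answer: 2852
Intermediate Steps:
g(l) = -24 (g(l) = 6*(-4) = -24)
h = -46 (h = 18 - 64 = -46)
D = -62 (D = -24 - 1*38 = -24 - 38 = -62)
D*h = -62*(-46) = 2852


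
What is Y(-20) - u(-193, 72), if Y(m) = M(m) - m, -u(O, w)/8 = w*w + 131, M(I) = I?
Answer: 42520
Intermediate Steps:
u(O, w) = -1048 - 8*w² (u(O, w) = -8*(w*w + 131) = -8*(w² + 131) = -8*(131 + w²) = -1048 - 8*w²)
Y(m) = 0 (Y(m) = m - m = 0)
Y(-20) - u(-193, 72) = 0 - (-1048 - 8*72²) = 0 - (-1048 - 8*5184) = 0 - (-1048 - 41472) = 0 - 1*(-42520) = 0 + 42520 = 42520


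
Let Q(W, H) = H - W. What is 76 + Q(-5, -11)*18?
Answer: -32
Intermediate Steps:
76 + Q(-5, -11)*18 = 76 + (-11 - 1*(-5))*18 = 76 + (-11 + 5)*18 = 76 - 6*18 = 76 - 108 = -32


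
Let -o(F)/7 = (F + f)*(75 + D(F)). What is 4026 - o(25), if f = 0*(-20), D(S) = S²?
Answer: 126526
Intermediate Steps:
f = 0
o(F) = -7*F*(75 + F²) (o(F) = -7*(F + 0)*(75 + F²) = -7*F*(75 + F²))
4026 - o(25) = 4026 - 7*25*(-75 - 1*25²) = 4026 - 7*25*(-75 - 1*625) = 4026 - 7*25*(-75 - 625) = 4026 - 7*25*(-700) = 4026 - 1*(-122500) = 4026 + 122500 = 126526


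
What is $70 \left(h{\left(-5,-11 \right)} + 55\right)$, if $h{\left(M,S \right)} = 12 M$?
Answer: $-350$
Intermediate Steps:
$70 \left(h{\left(-5,-11 \right)} + 55\right) = 70 \left(12 \left(-5\right) + 55\right) = 70 \left(-60 + 55\right) = 70 \left(-5\right) = -350$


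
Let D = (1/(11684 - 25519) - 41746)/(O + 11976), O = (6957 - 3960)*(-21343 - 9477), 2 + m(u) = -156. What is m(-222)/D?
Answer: -67294266004840/192518637 ≈ -3.4955e+5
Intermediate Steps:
m(u) = -158 (m(u) = -2 - 156 = -158)
O = -92367540 (O = 2997*(-30820) = -92367540)
D = 192518637/425913075980 (D = (1/(11684 - 25519) - 41746)/(-92367540 + 11976) = (1/(-13835) - 41746)/(-92355564) = (-1/13835 - 41746)*(-1/92355564) = -577555911/13835*(-1/92355564) = 192518637/425913075980 ≈ 0.00045201)
m(-222)/D = -158/192518637/425913075980 = -158*425913075980/192518637 = -67294266004840/192518637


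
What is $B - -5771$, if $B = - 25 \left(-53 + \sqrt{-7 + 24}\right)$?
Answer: $7096 - 25 \sqrt{17} \approx 6992.9$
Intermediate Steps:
$B = 1325 - 25 \sqrt{17}$ ($B = - 25 \left(-53 + \sqrt{17}\right) = 1325 - 25 \sqrt{17} \approx 1221.9$)
$B - -5771 = \left(1325 - 25 \sqrt{17}\right) - -5771 = \left(1325 - 25 \sqrt{17}\right) + 5771 = 7096 - 25 \sqrt{17}$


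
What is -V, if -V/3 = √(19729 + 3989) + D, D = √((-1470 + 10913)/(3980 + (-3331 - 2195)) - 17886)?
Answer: 3*√23718 + 3*I*√42764213654/1546 ≈ 462.02 + 401.28*I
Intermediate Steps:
D = I*√42764213654/1546 (D = √(9443/(3980 - 5526) - 17886) = √(9443/(-1546) - 17886) = √(9443*(-1/1546) - 17886) = √(-9443/1546 - 17886) = √(-27661199/1546) = I*√42764213654/1546 ≈ 133.76*I)
V = -3*√23718 - 3*I*√42764213654/1546 (V = -3*(√(19729 + 3989) + I*√42764213654/1546) = -3*(√23718 + I*√42764213654/1546) = -3*√23718 - 3*I*√42764213654/1546 ≈ -462.02 - 401.28*I)
-V = -(-3*√23718 - 3*I*√42764213654/1546) = 3*√23718 + 3*I*√42764213654/1546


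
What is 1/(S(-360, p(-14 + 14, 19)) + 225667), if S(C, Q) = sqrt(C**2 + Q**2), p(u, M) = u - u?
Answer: 1/226027 ≈ 4.4242e-6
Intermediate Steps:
p(u, M) = 0
1/(S(-360, p(-14 + 14, 19)) + 225667) = 1/(sqrt((-360)**2 + 0**2) + 225667) = 1/(sqrt(129600 + 0) + 225667) = 1/(sqrt(129600) + 225667) = 1/(360 + 225667) = 1/226027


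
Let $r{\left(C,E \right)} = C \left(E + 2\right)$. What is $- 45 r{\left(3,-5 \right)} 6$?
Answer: $2430$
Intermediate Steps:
$r{\left(C,E \right)} = C \left(2 + E\right)$
$- 45 r{\left(3,-5 \right)} 6 = - 45 \cdot 3 \left(2 - 5\right) 6 = - 45 \cdot 3 \left(-3\right) 6 = \left(-45\right) \left(-9\right) 6 = 405 \cdot 6 = 2430$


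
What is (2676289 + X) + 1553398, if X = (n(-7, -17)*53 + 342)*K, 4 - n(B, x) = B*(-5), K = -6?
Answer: 4237493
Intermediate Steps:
n(B, x) = 4 + 5*B (n(B, x) = 4 - B*(-5) = 4 - (-5)*B = 4 + 5*B)
X = 7806 (X = ((4 + 5*(-7))*53 + 342)*(-6) = ((4 - 35)*53 + 342)*(-6) = (-31*53 + 342)*(-6) = (-1643 + 342)*(-6) = -1301*(-6) = 7806)
(2676289 + X) + 1553398 = (2676289 + 7806) + 1553398 = 2684095 + 1553398 = 4237493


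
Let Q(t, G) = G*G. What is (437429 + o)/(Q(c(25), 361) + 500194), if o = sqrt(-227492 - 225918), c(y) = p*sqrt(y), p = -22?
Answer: 437429/630515 + I*sqrt(453410)/630515 ≈ 0.69376 + 0.0010679*I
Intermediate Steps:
c(y) = -22*sqrt(y)
o = I*sqrt(453410) (o = sqrt(-453410) = I*sqrt(453410) ≈ 673.36*I)
Q(t, G) = G**2
(437429 + o)/(Q(c(25), 361) + 500194) = (437429 + I*sqrt(453410))/(361**2 + 500194) = (437429 + I*sqrt(453410))/(130321 + 500194) = (437429 + I*sqrt(453410))/630515 = (437429 + I*sqrt(453410))*(1/630515) = 437429/630515 + I*sqrt(453410)/630515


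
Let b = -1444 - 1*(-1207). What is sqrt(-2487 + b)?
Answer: 2*I*sqrt(681) ≈ 52.192*I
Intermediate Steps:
b = -237 (b = -1444 + 1207 = -237)
sqrt(-2487 + b) = sqrt(-2487 - 237) = sqrt(-2724) = 2*I*sqrt(681)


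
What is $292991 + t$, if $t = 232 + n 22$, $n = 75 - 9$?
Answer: $294675$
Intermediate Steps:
$n = 66$
$t = 1684$ ($t = 232 + 66 \cdot 22 = 232 + 1452 = 1684$)
$292991 + t = 292991 + 1684 = 294675$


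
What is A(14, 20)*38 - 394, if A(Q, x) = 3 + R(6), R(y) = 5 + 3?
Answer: 24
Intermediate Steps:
R(y) = 8
A(Q, x) = 11 (A(Q, x) = 3 + 8 = 11)
A(14, 20)*38 - 394 = 11*38 - 394 = 418 - 394 = 24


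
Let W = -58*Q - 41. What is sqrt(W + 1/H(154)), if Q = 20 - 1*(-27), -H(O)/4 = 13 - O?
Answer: I*sqrt(220042767)/282 ≈ 52.602*I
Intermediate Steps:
H(O) = -52 + 4*O (H(O) = -4*(13 - O) = -52 + 4*O)
Q = 47 (Q = 20 + 27 = 47)
W = -2767 (W = -58*47 - 41 = -2726 - 41 = -2767)
sqrt(W + 1/H(154)) = sqrt(-2767 + 1/(-52 + 4*154)) = sqrt(-2767 + 1/(-52 + 616)) = sqrt(-2767 + 1/564) = sqrt(-1560587/564) = I*sqrt(220042767)/282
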